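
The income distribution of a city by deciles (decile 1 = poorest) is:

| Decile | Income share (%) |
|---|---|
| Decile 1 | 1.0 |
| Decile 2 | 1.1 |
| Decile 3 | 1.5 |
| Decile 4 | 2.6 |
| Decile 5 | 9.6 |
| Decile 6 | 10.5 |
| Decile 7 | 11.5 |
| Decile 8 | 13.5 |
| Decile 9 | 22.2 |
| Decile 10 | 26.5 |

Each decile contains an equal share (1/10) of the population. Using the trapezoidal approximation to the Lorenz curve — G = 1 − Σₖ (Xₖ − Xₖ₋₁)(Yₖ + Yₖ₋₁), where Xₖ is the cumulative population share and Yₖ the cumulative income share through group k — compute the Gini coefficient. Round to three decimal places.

Cumulative income shares Yₖ: 0.0100, 0.0210, 0.0360, 0.0620, 0.1580, 0.2630, 0.3780, 0.5130, 0.7350, 1.0000
Σ (Xₖ−Xₖ₋₁)(Yₖ+Yₖ₋₁) = (1/10)(0.0100+0.0000) + (1/10)(0.0210+0.0100) + (1/10)(0.0360+0.0210) + (1/10)(0.0620+0.0360) + (1/10)(0.1580+0.0620) + (1/10)(0.2630+0.1580) + (1/10)(0.3780+0.2630) + (1/10)(0.5130+0.3780) + (1/10)(0.7350+0.5130) + (1/10)(1.0000+0.7350)
  = 0.0010 + 0.0031 + 0.0057 + 0.0098 + 0.0220 + 0.0421 + 0.0641 + 0.0891 + 0.1248 + 0.1735 = 0.5352
G = 1 − 0.5352 = 0.4648

0.465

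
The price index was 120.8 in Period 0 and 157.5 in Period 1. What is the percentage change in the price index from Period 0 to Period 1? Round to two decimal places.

30.38%

Change = (157.5 − 120.8) / 120.8 × 100
       = 36.7 / 120.8 × 100 = 30.3808%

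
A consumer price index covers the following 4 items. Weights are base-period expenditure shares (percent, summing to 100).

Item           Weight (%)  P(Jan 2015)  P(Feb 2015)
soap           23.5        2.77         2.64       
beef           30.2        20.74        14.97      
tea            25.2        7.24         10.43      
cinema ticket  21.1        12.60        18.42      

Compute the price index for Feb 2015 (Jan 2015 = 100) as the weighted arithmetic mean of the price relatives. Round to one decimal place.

soap: 23.5 × (2.64/2.77) = 23.5 × 0.953069 = 22.3971
beef: 30.2 × (14.97/20.74) = 30.2 × 0.721794 = 21.7982
tea: 25.2 × (10.43/7.24) = 25.2 × 1.440608 = 36.3033
cinema ticket: 21.1 × (18.42/12.60) = 21.1 × 1.461905 = 30.8462
Index = Σ wᵢ·(p₁ᵢ/p₀ᵢ) = 22.3971 + 21.7982 + 36.3033 + 30.8462 = 111.3448

111.3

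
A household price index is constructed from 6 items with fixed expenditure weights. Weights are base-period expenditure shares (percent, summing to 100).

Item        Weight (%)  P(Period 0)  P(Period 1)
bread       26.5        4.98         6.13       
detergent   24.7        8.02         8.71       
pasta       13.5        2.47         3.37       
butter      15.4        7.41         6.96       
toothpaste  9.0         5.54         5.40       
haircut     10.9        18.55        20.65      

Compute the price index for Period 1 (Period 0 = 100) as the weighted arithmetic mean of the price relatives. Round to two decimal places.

bread: 26.5 × (6.13/4.98) = 26.5 × 1.230924 = 32.6195
detergent: 24.7 × (8.71/8.02) = 24.7 × 1.086035 = 26.8251
pasta: 13.5 × (3.37/2.47) = 13.5 × 1.364372 = 18.4190
butter: 15.4 × (6.96/7.41) = 15.4 × 0.939271 = 14.4648
toothpaste: 9.0 × (5.40/5.54) = 9.0 × 0.974729 = 8.7726
haircut: 10.9 × (20.65/18.55) = 10.9 × 1.113208 = 12.1340
Index = Σ wᵢ·(p₁ᵢ/p₀ᵢ) = 32.6195 + 26.8251 + 18.4190 + 14.4648 + 8.7726 + 12.1340 = 113.2349

113.23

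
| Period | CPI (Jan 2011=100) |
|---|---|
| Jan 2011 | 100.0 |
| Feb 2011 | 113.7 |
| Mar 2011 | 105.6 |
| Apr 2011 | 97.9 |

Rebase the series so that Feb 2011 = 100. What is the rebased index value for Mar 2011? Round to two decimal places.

92.88

Rebased(Mar 2011) = 105.6 / 113.7 × 100 = 92.8760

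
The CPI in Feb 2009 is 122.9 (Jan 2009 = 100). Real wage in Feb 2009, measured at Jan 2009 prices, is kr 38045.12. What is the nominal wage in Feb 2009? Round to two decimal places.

46757.45

Nominal = Real × (Index/100) = 38045.12 × (122.9/100)
        = 38045.12 × 1.229 = 46757.4525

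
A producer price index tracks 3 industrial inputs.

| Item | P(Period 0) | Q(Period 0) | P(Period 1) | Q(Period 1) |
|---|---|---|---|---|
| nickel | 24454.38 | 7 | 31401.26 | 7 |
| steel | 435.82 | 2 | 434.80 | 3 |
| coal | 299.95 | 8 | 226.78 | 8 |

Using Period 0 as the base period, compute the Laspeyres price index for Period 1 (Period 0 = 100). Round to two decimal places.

127.54

Laspeyres price index uses base-period quantities as weights.
ΣP(Period 1)·Q(Period 0) = 31401.26×7 + 434.80×2 + 226.78×8 = 219808.82 + 869.6 + 1814.24 = 222492.66
ΣP(Period 0)·Q(Period 0) = 24454.38×7 + 435.82×2 + 299.95×8 = 171180.66 + 871.64 + 2399.6 = 174451.9
Index = 222492.66 / 174451.9 × 100 = 127.5381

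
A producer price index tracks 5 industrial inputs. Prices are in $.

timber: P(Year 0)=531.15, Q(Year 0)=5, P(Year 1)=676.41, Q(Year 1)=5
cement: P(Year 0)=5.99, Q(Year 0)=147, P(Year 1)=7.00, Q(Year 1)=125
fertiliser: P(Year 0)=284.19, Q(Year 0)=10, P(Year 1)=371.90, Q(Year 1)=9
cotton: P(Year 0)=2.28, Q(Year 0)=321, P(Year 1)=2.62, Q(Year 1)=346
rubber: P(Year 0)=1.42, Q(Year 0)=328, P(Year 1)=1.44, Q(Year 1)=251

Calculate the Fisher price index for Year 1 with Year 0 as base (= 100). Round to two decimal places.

124.74

Laspeyres component (base-period weights):
ΣP(Year 1)Q(Year 0) = 676.41×5 + 7.00×147 + 371.90×10 + 2.62×321 + 1.44×328 = 3382.05 + 1029 + 3719 + 841.02 + 472.32 = 9443.39
ΣP(Year 0)Q(Year 0) = 531.15×5 + 5.99×147 + 284.19×10 + 2.28×321 + 1.42×328 = 2655.75 + 880.53 + 2841.9 + 731.88 + 465.76 = 7575.82
L = 9443.39 / 7575.82 × 100 = 124.6517
Paasche component (current-period weights):
ΣP(Year 1)Q(Year 1) = 676.41×5 + 7.00×125 + 371.90×9 + 2.62×346 + 1.44×251 = 3382.05 + 875 + 3347.1 + 906.52 + 361.44 = 8872.11
ΣP(Year 0)Q(Year 1) = 531.15×5 + 5.99×125 + 284.19×9 + 2.28×346 + 1.42×251 = 2655.75 + 748.75 + 2557.71 + 788.88 + 356.42 = 7107.51
P = 8872.11 / 7107.51 × 100 = 124.8273
Fisher = √(L × P) = √(124.6517 × 124.8273) = 124.7395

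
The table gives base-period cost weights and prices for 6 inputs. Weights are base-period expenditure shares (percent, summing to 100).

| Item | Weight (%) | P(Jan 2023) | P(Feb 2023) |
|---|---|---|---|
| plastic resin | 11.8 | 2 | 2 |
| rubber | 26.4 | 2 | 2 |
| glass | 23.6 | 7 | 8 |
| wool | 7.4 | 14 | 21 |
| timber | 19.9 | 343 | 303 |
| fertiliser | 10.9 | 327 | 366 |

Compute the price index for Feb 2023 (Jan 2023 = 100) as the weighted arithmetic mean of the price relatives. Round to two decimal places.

106.05

plastic resin: 11.8 × (2/2) = 11.8 × 1.000000 = 11.8000
rubber: 26.4 × (2/2) = 26.4 × 1.000000 = 26.4000
glass: 23.6 × (8/7) = 23.6 × 1.142857 = 26.9714
wool: 7.4 × (21/14) = 7.4 × 1.500000 = 11.1000
timber: 19.9 × (303/343) = 19.9 × 0.883382 = 17.5793
fertiliser: 10.9 × (366/327) = 10.9 × 1.119266 = 12.2000
Index = Σ wᵢ·(p₁ᵢ/p₀ᵢ) = 11.8000 + 26.4000 + 26.9714 + 11.1000 + 17.5793 + 12.2000 = 106.0507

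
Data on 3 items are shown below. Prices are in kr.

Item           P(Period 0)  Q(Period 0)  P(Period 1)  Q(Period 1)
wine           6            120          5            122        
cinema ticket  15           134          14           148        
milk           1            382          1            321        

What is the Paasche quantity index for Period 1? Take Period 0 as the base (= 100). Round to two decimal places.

Paasche quantity index uses current-period prices as weights.
ΣP(Period 1)·Q(Period 1) = 5×122 + 14×148 + 1×321 = 610 + 2072 + 321 = 3003
ΣP(Period 1)·Q(Period 0) = 5×120 + 14×134 + 1×382 = 600 + 1876 + 382 = 2858
Index = 3003 / 2858 × 100 = 105.0735

105.07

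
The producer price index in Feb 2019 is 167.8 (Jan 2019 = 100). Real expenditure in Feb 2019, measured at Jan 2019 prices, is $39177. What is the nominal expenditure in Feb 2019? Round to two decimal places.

65739.01

Nominal = Real × (Index/100) = 39177 × (167.8/100)
        = 39177 × 1.678 = 65739.0060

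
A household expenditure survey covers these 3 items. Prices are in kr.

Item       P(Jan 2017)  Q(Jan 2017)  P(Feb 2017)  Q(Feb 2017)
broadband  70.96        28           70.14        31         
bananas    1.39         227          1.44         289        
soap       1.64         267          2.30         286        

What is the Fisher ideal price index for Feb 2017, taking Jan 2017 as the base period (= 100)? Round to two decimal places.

Laspeyres component (base-period weights):
ΣP(Feb 2017)Q(Jan 2017) = 70.14×28 + 1.44×227 + 2.30×267 = 1963.92 + 326.88 + 614.1 = 2904.9
ΣP(Jan 2017)Q(Jan 2017) = 70.96×28 + 1.39×227 + 1.64×267 = 1986.88 + 315.53 + 437.88 = 2740.29
L = 2904.9 / 2740.29 × 100 = 106.0070
Paasche component (current-period weights):
ΣP(Feb 2017)Q(Feb 2017) = 70.14×31 + 1.44×289 + 2.30×286 = 2174.34 + 416.16 + 657.8 = 3248.3
ΣP(Jan 2017)Q(Feb 2017) = 70.96×31 + 1.39×289 + 1.64×286 = 2199.76 + 401.71 + 469.04 = 3070.51
P = 3248.3 / 3070.51 × 100 = 105.7902
Fisher = √(L × P) = √(106.0070 × 105.7902) = 105.8986

105.90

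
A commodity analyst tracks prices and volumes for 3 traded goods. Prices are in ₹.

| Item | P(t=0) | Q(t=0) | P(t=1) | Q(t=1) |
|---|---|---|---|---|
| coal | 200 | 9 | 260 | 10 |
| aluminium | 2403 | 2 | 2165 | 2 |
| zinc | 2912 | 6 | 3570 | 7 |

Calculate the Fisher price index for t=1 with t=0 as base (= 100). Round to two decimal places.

117.03

Laspeyres component (base-period weights):
ΣP(t=1)Q(t=0) = 260×9 + 2165×2 + 3570×6 = 2340 + 4330 + 21420 = 28090
ΣP(t=0)Q(t=0) = 200×9 + 2403×2 + 2912×6 = 1800 + 4806 + 17472 = 24078
L = 28090 / 24078 × 100 = 116.6625
Paasche component (current-period weights):
ΣP(t=1)Q(t=1) = 260×10 + 2165×2 + 3570×7 = 2600 + 4330 + 24990 = 31920
ΣP(t=0)Q(t=1) = 200×10 + 2403×2 + 2912×7 = 2000 + 4806 + 20384 = 27190
P = 31920 / 27190 × 100 = 117.3961
Fisher = √(L × P) = √(116.6625 × 117.3961) = 117.0287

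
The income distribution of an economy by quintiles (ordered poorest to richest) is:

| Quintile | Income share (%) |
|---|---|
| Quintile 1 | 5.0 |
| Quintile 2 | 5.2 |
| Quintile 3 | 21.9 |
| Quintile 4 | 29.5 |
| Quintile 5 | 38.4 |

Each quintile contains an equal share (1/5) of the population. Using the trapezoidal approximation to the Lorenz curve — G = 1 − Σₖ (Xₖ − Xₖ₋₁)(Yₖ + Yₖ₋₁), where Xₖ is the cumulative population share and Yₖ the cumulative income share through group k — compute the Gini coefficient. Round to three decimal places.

Cumulative income shares Yₖ: 0.0500, 0.1020, 0.3210, 0.6160, 1.0000
Σ (Xₖ−Xₖ₋₁)(Yₖ+Yₖ₋₁) = (1/5)(0.0500+0.0000) + (1/5)(0.1020+0.0500) + (1/5)(0.3210+0.1020) + (1/5)(0.6160+0.3210) + (1/5)(1.0000+0.6160)
  = 0.0100 + 0.0304 + 0.0846 + 0.1874 + 0.3232 = 0.6356
G = 1 − 0.6356 = 0.3644

0.364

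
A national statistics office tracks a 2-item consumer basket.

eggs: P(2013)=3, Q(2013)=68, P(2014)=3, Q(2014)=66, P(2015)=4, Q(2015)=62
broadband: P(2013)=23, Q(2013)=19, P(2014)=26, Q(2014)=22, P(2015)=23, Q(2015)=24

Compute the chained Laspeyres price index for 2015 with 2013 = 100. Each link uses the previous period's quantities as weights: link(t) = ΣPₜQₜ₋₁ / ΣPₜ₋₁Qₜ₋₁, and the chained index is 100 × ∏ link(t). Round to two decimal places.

Link 2013→2014:
ΣP(2014)Q(2013) = 3×68 + 26×19 = 204 + 494 = 698
ΣP(2013)Q(2013) = 3×68 + 23×19 = 204 + 437 = 641
link = 698/641 = 1.088924
Link 2014→2015:
ΣP(2015)Q(2014) = 4×66 + 23×22 = 264 + 506 = 770
ΣP(2014)Q(2014) = 3×66 + 26×22 = 198 + 572 = 770
link = 770/770 = 1.000000
Chained index = 100 × 1.088924 × 1.000000 = 108.8924

108.89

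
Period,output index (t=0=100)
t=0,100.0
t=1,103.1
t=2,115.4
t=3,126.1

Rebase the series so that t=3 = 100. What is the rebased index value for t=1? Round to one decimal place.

Rebased(t=1) = 103.1 / 126.1 × 100 = 81.7605

81.8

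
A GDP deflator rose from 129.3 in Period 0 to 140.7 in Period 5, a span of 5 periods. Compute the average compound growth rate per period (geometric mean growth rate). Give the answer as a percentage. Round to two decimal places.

1.70%

Growth factor = (140.7/129.3)^(1/5) = (1.088167)^(1/5) = 1.017043
Growth rate = 1.017043 − 1 = 0.017043 = 1.7043%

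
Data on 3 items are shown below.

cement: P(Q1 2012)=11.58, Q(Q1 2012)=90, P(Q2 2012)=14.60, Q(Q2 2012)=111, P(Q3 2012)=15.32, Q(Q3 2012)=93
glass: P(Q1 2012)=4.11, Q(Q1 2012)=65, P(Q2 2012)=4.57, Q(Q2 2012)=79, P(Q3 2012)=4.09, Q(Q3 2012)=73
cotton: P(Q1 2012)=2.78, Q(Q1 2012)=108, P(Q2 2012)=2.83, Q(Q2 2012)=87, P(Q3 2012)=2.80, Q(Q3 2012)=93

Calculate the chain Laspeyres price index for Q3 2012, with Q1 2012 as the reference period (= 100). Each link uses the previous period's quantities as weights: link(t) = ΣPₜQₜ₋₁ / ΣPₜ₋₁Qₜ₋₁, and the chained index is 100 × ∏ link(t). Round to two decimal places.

121.18

Link Q1 2012→Q2 2012:
ΣP(Q2 2012)Q(Q1 2012) = 14.60×90 + 4.57×65 + 2.83×108 = 1314 + 297.05 + 305.64 = 1916.69
ΣP(Q1 2012)Q(Q1 2012) = 11.58×90 + 4.11×65 + 2.78×108 = 1042.2 + 267.15 + 300.24 = 1609.59
link = 1916.69/1609.59 = 1.190794
Link Q2 2012→Q3 2012:
ΣP(Q3 2012)Q(Q2 2012) = 15.32×111 + 4.09×79 + 2.80×87 = 1700.52 + 323.11 + 243.6 = 2267.23
ΣP(Q2 2012)Q(Q2 2012) = 14.60×111 + 4.57×79 + 2.83×87 = 1620.6 + 361.03 + 246.21 = 2227.84
link = 2267.23/2227.84 = 1.017681
Chained index = 100 × 1.190794 × 1.017681 = 121.1848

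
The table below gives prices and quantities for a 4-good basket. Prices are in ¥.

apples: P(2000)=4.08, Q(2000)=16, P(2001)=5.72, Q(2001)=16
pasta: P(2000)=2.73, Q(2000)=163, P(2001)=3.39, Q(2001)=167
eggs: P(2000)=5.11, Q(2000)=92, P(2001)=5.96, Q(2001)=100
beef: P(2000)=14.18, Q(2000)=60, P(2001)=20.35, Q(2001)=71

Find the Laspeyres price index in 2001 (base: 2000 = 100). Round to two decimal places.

Laspeyres price index uses base-period quantities as weights.
ΣP(2001)·Q(2000) = 5.72×16 + 3.39×163 + 5.96×92 + 20.35×60 = 91.52 + 552.57 + 548.32 + 1221 = 2413.41
ΣP(2000)·Q(2000) = 4.08×16 + 2.73×163 + 5.11×92 + 14.18×60 = 65.28 + 444.99 + 470.12 + 850.8 = 1831.19
Index = 2413.41 / 1831.19 × 100 = 131.7946

131.79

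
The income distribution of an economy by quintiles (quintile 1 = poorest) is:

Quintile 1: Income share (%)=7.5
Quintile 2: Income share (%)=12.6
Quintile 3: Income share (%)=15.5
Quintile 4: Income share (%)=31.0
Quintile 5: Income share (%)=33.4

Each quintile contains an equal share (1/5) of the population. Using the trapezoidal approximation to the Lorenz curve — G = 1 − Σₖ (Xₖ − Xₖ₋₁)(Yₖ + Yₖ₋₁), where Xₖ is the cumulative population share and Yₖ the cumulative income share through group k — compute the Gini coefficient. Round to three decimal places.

Cumulative income shares Yₖ: 0.0750, 0.2010, 0.3560, 0.6660, 1.0000
Σ (Xₖ−Xₖ₋₁)(Yₖ+Yₖ₋₁) = (1/5)(0.0750+0.0000) + (1/5)(0.2010+0.0750) + (1/5)(0.3560+0.2010) + (1/5)(0.6660+0.3560) + (1/5)(1.0000+0.6660)
  = 0.0150 + 0.0552 + 0.1114 + 0.2044 + 0.3332 = 0.7192
G = 1 − 0.7192 = 0.2808

0.281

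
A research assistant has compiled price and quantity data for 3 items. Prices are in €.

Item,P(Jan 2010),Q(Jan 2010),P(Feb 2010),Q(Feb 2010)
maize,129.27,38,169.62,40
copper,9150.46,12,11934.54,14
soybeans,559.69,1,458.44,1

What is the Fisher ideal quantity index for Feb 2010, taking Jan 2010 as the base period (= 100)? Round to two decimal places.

Laspeyres component (base-period weights):
ΣP(Jan 2010)Q(Feb 2010) = 129.27×40 + 9150.46×14 + 559.69×1 = 5170.8 + 128106.44 + 559.69 = 133836.93
ΣP(Jan 2010)Q(Jan 2010) = 129.27×38 + 9150.46×12 + 559.69×1 = 4912.26 + 109805.52 + 559.69 = 115277.47
L = 133836.93 / 115277.47 × 100 = 116.0998
Paasche component (current-period weights):
ΣP(Feb 2010)Q(Feb 2010) = 169.62×40 + 11934.54×14 + 458.44×1 = 6784.8 + 167083.56 + 458.44 = 174326.8
ΣP(Feb 2010)Q(Jan 2010) = 169.62×38 + 11934.54×12 + 458.44×1 = 6445.56 + 143214.48 + 458.44 = 150118.48
P = 174326.8 / 150118.48 × 100 = 116.1261
Fisher = √(L × P) = √(116.0998 × 116.1261) = 116.1130

116.11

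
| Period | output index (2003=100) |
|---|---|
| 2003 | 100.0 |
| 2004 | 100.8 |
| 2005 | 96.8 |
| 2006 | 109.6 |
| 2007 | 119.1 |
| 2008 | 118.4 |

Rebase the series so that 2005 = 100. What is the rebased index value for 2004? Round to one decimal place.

Rebased(2004) = 100.8 / 96.8 × 100 = 104.1322

104.1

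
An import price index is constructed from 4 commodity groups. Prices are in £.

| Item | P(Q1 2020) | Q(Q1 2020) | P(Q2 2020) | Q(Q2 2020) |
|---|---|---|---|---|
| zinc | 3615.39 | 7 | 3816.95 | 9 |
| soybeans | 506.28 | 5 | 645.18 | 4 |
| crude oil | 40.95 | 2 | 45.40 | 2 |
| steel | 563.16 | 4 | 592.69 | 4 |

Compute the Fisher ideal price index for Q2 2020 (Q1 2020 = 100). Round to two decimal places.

Laspeyres component (base-period weights):
ΣP(Q2 2020)Q(Q1 2020) = 3816.95×7 + 645.18×5 + 45.40×2 + 592.69×4 = 26718.65 + 3225.9 + 90.8 + 2370.76 = 32406.11
ΣP(Q1 2020)Q(Q1 2020) = 3615.39×7 + 506.28×5 + 40.95×2 + 563.16×4 = 25307.73 + 2531.4 + 81.9 + 2252.64 = 30173.67
L = 32406.11 / 30173.67 × 100 = 107.3986
Paasche component (current-period weights):
ΣP(Q2 2020)Q(Q2 2020) = 3816.95×9 + 645.18×4 + 45.40×2 + 592.69×4 = 34352.55 + 2580.72 + 90.8 + 2370.76 = 39394.83
ΣP(Q1 2020)Q(Q2 2020) = 3615.39×9 + 506.28×4 + 40.95×2 + 563.16×4 = 32538.51 + 2025.12 + 81.9 + 2252.64 = 36898.17
P = 39394.83 / 36898.17 × 100 = 106.7664
Fisher = √(L × P) = √(107.3986 × 106.7664) = 107.0820

107.08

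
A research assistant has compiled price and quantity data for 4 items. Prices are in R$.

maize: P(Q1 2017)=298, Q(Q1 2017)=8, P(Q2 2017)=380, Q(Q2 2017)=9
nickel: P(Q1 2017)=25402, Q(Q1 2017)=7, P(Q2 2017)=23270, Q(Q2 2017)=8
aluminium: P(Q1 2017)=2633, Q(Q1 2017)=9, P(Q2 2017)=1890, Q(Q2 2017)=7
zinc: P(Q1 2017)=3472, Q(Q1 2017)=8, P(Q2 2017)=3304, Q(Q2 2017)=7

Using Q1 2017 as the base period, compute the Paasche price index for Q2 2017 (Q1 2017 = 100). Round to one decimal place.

90.9

Paasche price index uses current-period quantities as weights.
ΣP(Q2 2017)·Q(Q2 2017) = 380×9 + 23270×8 + 1890×7 + 3304×7 = 3420 + 186160 + 13230 + 23128 = 225938
ΣP(Q1 2017)·Q(Q2 2017) = 298×9 + 25402×8 + 2633×7 + 3472×7 = 2682 + 203216 + 18431 + 24304 = 248633
Index = 225938 / 248633 × 100 = 90.8721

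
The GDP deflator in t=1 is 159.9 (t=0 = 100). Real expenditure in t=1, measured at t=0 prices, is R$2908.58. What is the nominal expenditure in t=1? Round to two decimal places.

4650.82

Nominal = Real × (Index/100) = 2908.58 × (159.9/100)
        = 2908.58 × 1.599 = 4650.8194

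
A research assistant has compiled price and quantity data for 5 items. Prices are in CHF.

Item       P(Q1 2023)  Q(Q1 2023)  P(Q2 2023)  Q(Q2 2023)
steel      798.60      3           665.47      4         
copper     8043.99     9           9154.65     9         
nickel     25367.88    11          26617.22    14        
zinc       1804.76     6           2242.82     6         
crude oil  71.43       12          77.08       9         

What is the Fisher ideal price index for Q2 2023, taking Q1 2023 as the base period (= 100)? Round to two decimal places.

106.91

Laspeyres component (base-period weights):
ΣP(Q2 2023)Q(Q1 2023) = 665.47×3 + 9154.65×9 + 26617.22×11 + 2242.82×6 + 77.08×12 = 1996.41 + 82391.85 + 292789.42 + 13456.92 + 924.96 = 391559.56
ΣP(Q1 2023)Q(Q1 2023) = 798.60×3 + 8043.99×9 + 25367.88×11 + 1804.76×6 + 71.43×12 = 2395.8 + 72395.91 + 279046.68 + 10828.56 + 857.16 = 365524.11
L = 391559.56 / 365524.11 × 100 = 107.1228
Paasche component (current-period weights):
ΣP(Q2 2023)Q(Q2 2023) = 665.47×4 + 9154.65×9 + 26617.22×14 + 2242.82×6 + 77.08×9 = 2661.88 + 82391.85 + 372641.08 + 13456.92 + 693.72 = 471845.45
ΣP(Q1 2023)Q(Q2 2023) = 798.60×4 + 8043.99×9 + 25367.88×14 + 1804.76×6 + 71.43×9 = 3194.4 + 72395.91 + 355150.32 + 10828.56 + 642.87 = 442212.06
P = 471845.45 / 442212.06 × 100 = 106.7012
Fisher = √(L × P) = √(107.1228 × 106.7012) = 106.9118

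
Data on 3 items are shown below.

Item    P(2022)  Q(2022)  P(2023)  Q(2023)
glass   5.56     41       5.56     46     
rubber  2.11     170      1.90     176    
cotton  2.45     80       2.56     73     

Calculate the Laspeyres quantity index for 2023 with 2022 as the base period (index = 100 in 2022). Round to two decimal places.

Laspeyres quantity index uses base-period prices as weights.
ΣP(2022)·Q(2023) = 5.56×46 + 2.11×176 + 2.45×73 = 255.76 + 371.36 + 178.85 = 805.97
ΣP(2022)·Q(2022) = 5.56×41 + 2.11×170 + 2.45×80 = 227.96 + 358.7 + 196 = 782.66
Index = 805.97 / 782.66 × 100 = 102.9783

102.98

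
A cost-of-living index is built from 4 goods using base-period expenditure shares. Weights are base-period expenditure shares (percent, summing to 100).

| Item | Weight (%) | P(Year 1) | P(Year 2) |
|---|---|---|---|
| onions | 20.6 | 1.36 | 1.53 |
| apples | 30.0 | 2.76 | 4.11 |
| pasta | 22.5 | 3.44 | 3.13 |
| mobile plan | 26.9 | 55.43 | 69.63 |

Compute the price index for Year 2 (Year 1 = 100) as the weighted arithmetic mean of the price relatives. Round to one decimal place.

onions: 20.6 × (1.53/1.36) = 20.6 × 1.125000 = 23.1750
apples: 30.0 × (4.11/2.76) = 30.0 × 1.489130 = 44.6739
pasta: 22.5 × (3.13/3.44) = 22.5 × 0.909884 = 20.4724
mobile plan: 26.9 × (69.63/55.43) = 26.9 × 1.256179 = 33.7912
Index = Σ wᵢ·(p₁ᵢ/p₀ᵢ) = 23.1750 + 44.6739 + 20.4724 + 33.7912 = 122.1125

122.1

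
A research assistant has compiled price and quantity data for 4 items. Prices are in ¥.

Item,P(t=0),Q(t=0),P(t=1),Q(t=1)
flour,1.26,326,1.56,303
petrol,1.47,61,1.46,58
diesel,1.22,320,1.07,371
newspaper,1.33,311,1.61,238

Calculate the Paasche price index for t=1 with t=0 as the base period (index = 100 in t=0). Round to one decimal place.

108.2

Paasche price index uses current-period quantities as weights.
ΣP(t=1)·Q(t=1) = 1.56×303 + 1.46×58 + 1.07×371 + 1.61×238 = 472.68 + 84.68 + 396.97 + 383.18 = 1337.51
ΣP(t=0)·Q(t=1) = 1.26×303 + 1.47×58 + 1.22×371 + 1.33×238 = 381.78 + 85.26 + 452.62 + 316.54 = 1236.2
Index = 1337.51 / 1236.2 × 100 = 108.1953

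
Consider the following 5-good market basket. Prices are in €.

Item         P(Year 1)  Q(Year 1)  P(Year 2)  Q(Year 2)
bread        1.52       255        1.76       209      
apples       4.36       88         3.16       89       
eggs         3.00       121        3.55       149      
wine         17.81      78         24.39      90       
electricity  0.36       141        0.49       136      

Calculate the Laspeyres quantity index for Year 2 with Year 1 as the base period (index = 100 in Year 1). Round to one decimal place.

Laspeyres quantity index uses base-period prices as weights.
ΣP(Year 1)·Q(Year 2) = 1.52×209 + 4.36×89 + 3.00×149 + 17.81×90 + 0.36×136 = 317.68 + 388.04 + 447 + 1602.9 + 48.96 = 2804.58
ΣP(Year 1)·Q(Year 1) = 1.52×255 + 4.36×88 + 3.00×121 + 17.81×78 + 0.36×141 = 387.6 + 383.68 + 363 + 1389.18 + 50.76 = 2574.22
Index = 2804.58 / 2574.22 × 100 = 108.9487

108.9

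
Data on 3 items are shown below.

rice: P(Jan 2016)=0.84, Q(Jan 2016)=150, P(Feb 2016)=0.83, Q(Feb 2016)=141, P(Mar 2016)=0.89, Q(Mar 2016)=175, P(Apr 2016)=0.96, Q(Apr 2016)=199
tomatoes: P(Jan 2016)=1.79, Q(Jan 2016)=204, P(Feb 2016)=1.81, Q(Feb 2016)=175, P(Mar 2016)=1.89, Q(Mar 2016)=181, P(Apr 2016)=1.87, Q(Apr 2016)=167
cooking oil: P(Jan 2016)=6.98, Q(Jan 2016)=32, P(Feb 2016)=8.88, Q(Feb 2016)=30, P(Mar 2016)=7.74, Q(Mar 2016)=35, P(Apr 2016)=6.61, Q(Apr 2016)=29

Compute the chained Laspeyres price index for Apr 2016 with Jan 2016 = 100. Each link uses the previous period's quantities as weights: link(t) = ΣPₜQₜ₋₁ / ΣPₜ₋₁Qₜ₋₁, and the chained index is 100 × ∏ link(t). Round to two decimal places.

Link Jan 2016→Feb 2016:
ΣP(Feb 2016)Q(Jan 2016) = 0.83×150 + 1.81×204 + 8.88×32 = 124.5 + 369.24 + 284.16 = 777.9
ΣP(Jan 2016)Q(Jan 2016) = 0.84×150 + 1.79×204 + 6.98×32 = 126 + 365.16 + 223.36 = 714.52
link = 777.9/714.52 = 1.088703
Link Feb 2016→Mar 2016:
ΣP(Mar 2016)Q(Feb 2016) = 0.89×141 + 1.89×175 + 7.74×30 = 125.49 + 330.75 + 232.2 = 688.44
ΣP(Feb 2016)Q(Feb 2016) = 0.83×141 + 1.81×175 + 8.88×30 = 117.03 + 316.75 + 266.4 = 700.18
link = 688.44/700.18 = 0.983233
Link Mar 2016→Apr 2016:
ΣP(Apr 2016)Q(Mar 2016) = 0.96×175 + 1.87×181 + 6.61×35 = 168 + 338.47 + 231.35 = 737.82
ΣP(Mar 2016)Q(Mar 2016) = 0.89×175 + 1.89×181 + 7.74×35 = 155.75 + 342.09 + 270.9 = 768.74
link = 737.82/768.74 = 0.959778
Chained index = 100 × 1.088703 × 0.983233 × 0.959778 = 102.7393

102.74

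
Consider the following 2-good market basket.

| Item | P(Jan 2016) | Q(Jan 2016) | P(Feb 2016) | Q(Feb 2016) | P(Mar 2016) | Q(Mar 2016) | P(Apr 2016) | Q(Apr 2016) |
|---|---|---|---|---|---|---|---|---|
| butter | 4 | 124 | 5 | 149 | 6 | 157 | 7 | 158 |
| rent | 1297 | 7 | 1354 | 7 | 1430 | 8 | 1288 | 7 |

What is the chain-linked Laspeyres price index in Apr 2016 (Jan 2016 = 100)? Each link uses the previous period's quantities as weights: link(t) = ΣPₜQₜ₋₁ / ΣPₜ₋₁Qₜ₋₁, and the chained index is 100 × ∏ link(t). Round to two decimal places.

Link Jan 2016→Feb 2016:
ΣP(Feb 2016)Q(Jan 2016) = 5×124 + 1354×7 = 620 + 9478 = 10098
ΣP(Jan 2016)Q(Jan 2016) = 4×124 + 1297×7 = 496 + 9079 = 9575
link = 10098/9575 = 1.054621
Link Feb 2016→Mar 2016:
ΣP(Mar 2016)Q(Feb 2016) = 6×149 + 1430×7 = 894 + 10010 = 10904
ΣP(Feb 2016)Q(Feb 2016) = 5×149 + 1354×7 = 745 + 9478 = 10223
link = 10904/10223 = 1.066614
Link Mar 2016→Apr 2016:
ΣP(Apr 2016)Q(Mar 2016) = 7×157 + 1288×8 = 1099 + 10304 = 11403
ΣP(Mar 2016)Q(Mar 2016) = 6×157 + 1430×8 = 942 + 11440 = 12382
link = 11403/12382 = 0.920934
Chained index = 100 × 1.054621 × 1.066614 × 0.920934 = 103.5935

103.59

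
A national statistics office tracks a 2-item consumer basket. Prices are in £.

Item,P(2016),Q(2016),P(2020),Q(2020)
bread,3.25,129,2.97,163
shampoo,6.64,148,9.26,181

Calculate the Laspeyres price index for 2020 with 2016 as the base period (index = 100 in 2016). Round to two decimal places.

125.08

Laspeyres price index uses base-period quantities as weights.
ΣP(2020)·Q(2016) = 2.97×129 + 9.26×148 = 383.13 + 1370.48 = 1753.61
ΣP(2016)·Q(2016) = 3.25×129 + 6.64×148 = 419.25 + 982.72 = 1401.97
Index = 1753.61 / 1401.97 × 100 = 125.0818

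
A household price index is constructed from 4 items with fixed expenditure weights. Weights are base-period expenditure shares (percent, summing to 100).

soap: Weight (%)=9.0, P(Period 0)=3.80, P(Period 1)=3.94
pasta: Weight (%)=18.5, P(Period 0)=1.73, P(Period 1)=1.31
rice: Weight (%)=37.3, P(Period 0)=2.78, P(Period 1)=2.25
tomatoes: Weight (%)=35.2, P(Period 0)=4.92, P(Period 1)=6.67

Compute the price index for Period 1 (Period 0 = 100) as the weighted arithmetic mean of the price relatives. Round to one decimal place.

101.2

soap: 9.0 × (3.94/3.80) = 9.0 × 1.036842 = 9.3316
pasta: 18.5 × (1.31/1.73) = 18.5 × 0.757225 = 14.0087
rice: 37.3 × (2.25/2.78) = 37.3 × 0.809353 = 30.1888
tomatoes: 35.2 × (6.67/4.92) = 35.2 × 1.355691 = 47.7203
Index = Σ wᵢ·(p₁ᵢ/p₀ᵢ) = 9.3316 + 14.0087 + 30.1888 + 47.7203 = 101.2494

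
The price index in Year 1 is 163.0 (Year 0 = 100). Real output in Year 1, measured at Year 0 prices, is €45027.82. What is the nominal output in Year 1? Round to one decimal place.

Nominal = Real × (Index/100) = 45027.82 × (163.0/100)
        = 45027.82 × 1.630 = 73395.3466

73395.3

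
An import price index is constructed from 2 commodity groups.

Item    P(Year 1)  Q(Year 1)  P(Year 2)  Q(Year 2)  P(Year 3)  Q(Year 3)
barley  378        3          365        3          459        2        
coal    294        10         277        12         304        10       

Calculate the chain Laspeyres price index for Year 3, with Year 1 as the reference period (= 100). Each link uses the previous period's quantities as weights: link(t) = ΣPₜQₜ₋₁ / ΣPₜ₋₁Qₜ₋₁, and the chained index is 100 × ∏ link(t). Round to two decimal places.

Link Year 1→Year 2:
ΣP(Year 2)Q(Year 1) = 365×3 + 277×10 = 1095 + 2770 = 3865
ΣP(Year 1)Q(Year 1) = 378×3 + 294×10 = 1134 + 2940 = 4074
link = 3865/4074 = 0.948699
Link Year 2→Year 3:
ΣP(Year 3)Q(Year 2) = 459×3 + 304×12 = 1377 + 3648 = 5025
ΣP(Year 2)Q(Year 2) = 365×3 + 277×12 = 1095 + 3324 = 4419
link = 5025/4419 = 1.137135
Chained index = 100 × 0.948699 × 1.137135 = 107.8799

107.88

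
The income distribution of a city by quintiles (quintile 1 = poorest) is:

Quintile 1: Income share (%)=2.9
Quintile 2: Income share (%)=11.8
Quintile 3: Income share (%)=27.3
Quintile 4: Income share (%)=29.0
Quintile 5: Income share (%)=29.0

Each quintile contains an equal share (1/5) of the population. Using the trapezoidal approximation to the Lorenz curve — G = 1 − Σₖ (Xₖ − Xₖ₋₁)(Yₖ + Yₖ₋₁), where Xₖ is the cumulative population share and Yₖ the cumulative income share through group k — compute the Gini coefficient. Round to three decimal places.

Cumulative income shares Yₖ: 0.0290, 0.1470, 0.4200, 0.7100, 1.0000
Σ (Xₖ−Xₖ₋₁)(Yₖ+Yₖ₋₁) = (1/5)(0.0290+0.0000) + (1/5)(0.1470+0.0290) + (1/5)(0.4200+0.1470) + (1/5)(0.7100+0.4200) + (1/5)(1.0000+0.7100)
  = 0.0058 + 0.0352 + 0.1134 + 0.2260 + 0.3420 = 0.7224
G = 1 − 0.7224 = 0.2776

0.278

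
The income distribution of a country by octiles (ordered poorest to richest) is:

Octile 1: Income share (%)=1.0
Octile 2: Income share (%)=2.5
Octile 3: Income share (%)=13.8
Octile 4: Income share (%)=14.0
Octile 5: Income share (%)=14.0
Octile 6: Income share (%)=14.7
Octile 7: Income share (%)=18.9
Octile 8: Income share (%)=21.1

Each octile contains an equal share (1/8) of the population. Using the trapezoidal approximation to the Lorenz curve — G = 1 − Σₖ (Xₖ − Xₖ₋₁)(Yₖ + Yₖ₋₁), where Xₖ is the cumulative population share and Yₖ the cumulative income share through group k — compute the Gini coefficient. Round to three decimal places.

Cumulative income shares Yₖ: 0.0100, 0.0350, 0.1730, 0.3130, 0.4530, 0.6000, 0.7890, 1.0000
Σ (Xₖ−Xₖ₋₁)(Yₖ+Yₖ₋₁) = (1/8)(0.0100+0.0000) + (1/8)(0.0350+0.0100) + (1/8)(0.1730+0.0350) + (1/8)(0.3130+0.1730) + (1/8)(0.4530+0.3130) + (1/8)(0.6000+0.4530) + (1/8)(0.7890+0.6000) + (1/8)(1.0000+0.7890)
  = 0.0013 + 0.0056 + 0.0260 + 0.0608 + 0.0958 + 0.1316 + 0.1736 + 0.2236 = 0.7183
G = 1 − 0.7183 = 0.2817

0.282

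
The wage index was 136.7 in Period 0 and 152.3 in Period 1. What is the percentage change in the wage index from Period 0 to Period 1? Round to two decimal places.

11.41%

Change = (152.3 − 136.7) / 136.7 × 100
       = 15.6 / 136.7 × 100 = 11.4119%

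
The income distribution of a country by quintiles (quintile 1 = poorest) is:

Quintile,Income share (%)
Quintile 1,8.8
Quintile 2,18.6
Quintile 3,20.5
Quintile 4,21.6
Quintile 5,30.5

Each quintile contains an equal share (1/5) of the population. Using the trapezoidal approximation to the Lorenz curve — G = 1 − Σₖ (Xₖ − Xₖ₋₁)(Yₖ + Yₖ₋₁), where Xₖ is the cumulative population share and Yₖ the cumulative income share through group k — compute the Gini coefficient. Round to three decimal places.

0.186

Cumulative income shares Yₖ: 0.0880, 0.2740, 0.4790, 0.6950, 1.0000
Σ (Xₖ−Xₖ₋₁)(Yₖ+Yₖ₋₁) = (1/5)(0.0880+0.0000) + (1/5)(0.2740+0.0880) + (1/5)(0.4790+0.2740) + (1/5)(0.6950+0.4790) + (1/5)(1.0000+0.6950)
  = 0.0176 + 0.0724 + 0.1506 + 0.2348 + 0.3390 = 0.8144
G = 1 − 0.8144 = 0.1856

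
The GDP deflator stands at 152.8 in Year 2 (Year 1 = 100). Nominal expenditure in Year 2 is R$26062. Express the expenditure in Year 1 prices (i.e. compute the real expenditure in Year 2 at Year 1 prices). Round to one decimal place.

17056.3

Real = Nominal ÷ (Index/100) = 26062 ÷ (152.8/100)
     = 26062 ÷ 1.528 = 17056.2827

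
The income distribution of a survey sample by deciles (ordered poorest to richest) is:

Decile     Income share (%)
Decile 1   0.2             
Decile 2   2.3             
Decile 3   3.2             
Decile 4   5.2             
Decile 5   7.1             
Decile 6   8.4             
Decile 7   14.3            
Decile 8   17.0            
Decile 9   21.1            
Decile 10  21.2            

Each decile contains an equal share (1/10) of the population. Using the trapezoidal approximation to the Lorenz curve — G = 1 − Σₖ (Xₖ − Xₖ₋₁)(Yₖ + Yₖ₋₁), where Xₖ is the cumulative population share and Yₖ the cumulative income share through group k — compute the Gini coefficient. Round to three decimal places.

Cumulative income shares Yₖ: 0.0020, 0.0250, 0.0570, 0.1090, 0.1800, 0.2640, 0.4070, 0.5770, 0.7880, 1.0000
Σ (Xₖ−Xₖ₋₁)(Yₖ+Yₖ₋₁) = (1/10)(0.0020+0.0000) + (1/10)(0.0250+0.0020) + (1/10)(0.0570+0.0250) + (1/10)(0.1090+0.0570) + (1/10)(0.1800+0.1090) + (1/10)(0.2640+0.1800) + (1/10)(0.4070+0.2640) + (1/10)(0.5770+0.4070) + (1/10)(0.7880+0.5770) + (1/10)(1.0000+0.7880)
  = 0.0002 + 0.0027 + 0.0082 + 0.0166 + 0.0289 + 0.0444 + 0.0671 + 0.0984 + 0.1365 + 0.1788 = 0.5818
G = 1 − 0.5818 = 0.4182

0.418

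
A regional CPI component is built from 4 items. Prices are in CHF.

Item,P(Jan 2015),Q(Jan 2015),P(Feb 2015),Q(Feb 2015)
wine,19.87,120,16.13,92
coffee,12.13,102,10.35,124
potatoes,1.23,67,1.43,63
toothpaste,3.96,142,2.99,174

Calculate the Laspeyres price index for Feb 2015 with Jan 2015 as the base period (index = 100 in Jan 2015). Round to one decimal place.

Laspeyres price index uses base-period quantities as weights.
ΣP(Feb 2015)·Q(Jan 2015) = 16.13×120 + 10.35×102 + 1.43×67 + 2.99×142 = 1935.6 + 1055.7 + 95.81 + 424.58 = 3511.69
ΣP(Jan 2015)·Q(Jan 2015) = 19.87×120 + 12.13×102 + 1.23×67 + 3.96×142 = 2384.4 + 1237.26 + 82.41 + 562.32 = 4266.39
Index = 3511.69 / 4266.39 × 100 = 82.3106

82.3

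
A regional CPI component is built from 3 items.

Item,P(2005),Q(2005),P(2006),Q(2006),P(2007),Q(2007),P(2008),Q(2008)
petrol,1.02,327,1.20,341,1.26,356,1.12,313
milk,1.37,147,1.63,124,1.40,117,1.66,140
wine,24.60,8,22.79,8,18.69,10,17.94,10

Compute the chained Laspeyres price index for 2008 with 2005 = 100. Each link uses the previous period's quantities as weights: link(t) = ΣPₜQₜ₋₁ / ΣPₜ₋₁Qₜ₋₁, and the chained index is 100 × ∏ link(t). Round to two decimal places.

102.00

Link 2005→2006:
ΣP(2006)Q(2005) = 1.20×327 + 1.63×147 + 22.79×8 = 392.4 + 239.61 + 182.32 = 814.33
ΣP(2005)Q(2005) = 1.02×327 + 1.37×147 + 24.60×8 = 333.54 + 201.39 + 196.8 = 731.73
link = 814.33/731.73 = 1.112883
Link 2006→2007:
ΣP(2007)Q(2006) = 1.26×341 + 1.40×124 + 18.69×8 = 429.66 + 173.6 + 149.52 = 752.78
ΣP(2006)Q(2006) = 1.20×341 + 1.63×124 + 22.79×8 = 409.2 + 202.12 + 182.32 = 793.64
link = 752.78/793.64 = 0.948516
Link 2007→2008:
ΣP(2008)Q(2007) = 1.12×356 + 1.66×117 + 17.94×10 = 398.72 + 194.22 + 179.4 = 772.34
ΣP(2007)Q(2007) = 1.26×356 + 1.40×117 + 18.69×10 = 448.56 + 163.8 + 186.9 = 799.26
link = 772.34/799.26 = 0.966319
Chained index = 100 × 1.112883 × 0.948516 × 0.966319 = 102.0034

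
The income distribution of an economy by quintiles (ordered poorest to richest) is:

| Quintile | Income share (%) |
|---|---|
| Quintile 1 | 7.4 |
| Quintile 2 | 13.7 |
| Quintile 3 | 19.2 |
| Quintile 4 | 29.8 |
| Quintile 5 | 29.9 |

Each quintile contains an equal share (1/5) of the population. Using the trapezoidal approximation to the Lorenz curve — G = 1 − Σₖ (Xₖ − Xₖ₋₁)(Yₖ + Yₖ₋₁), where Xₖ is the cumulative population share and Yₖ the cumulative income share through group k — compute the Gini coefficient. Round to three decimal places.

Cumulative income shares Yₖ: 0.0740, 0.2110, 0.4030, 0.7010, 1.0000
Σ (Xₖ−Xₖ₋₁)(Yₖ+Yₖ₋₁) = (1/5)(0.0740+0.0000) + (1/5)(0.2110+0.0740) + (1/5)(0.4030+0.2110) + (1/5)(0.7010+0.4030) + (1/5)(1.0000+0.7010)
  = 0.0148 + 0.0570 + 0.1228 + 0.2208 + 0.3402 = 0.7556
G = 1 − 0.7556 = 0.2444

0.244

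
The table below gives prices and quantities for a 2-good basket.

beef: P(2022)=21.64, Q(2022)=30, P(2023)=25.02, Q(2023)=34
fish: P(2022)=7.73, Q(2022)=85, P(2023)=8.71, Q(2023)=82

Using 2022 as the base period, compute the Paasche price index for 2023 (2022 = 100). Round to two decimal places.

Paasche price index uses current-period quantities as weights.
ΣP(2023)·Q(2023) = 25.02×34 + 8.71×82 = 850.68 + 714.22 = 1564.9
ΣP(2022)·Q(2023) = 21.64×34 + 7.73×82 = 735.76 + 633.86 = 1369.62
Index = 1564.9 / 1369.62 × 100 = 114.2580

114.26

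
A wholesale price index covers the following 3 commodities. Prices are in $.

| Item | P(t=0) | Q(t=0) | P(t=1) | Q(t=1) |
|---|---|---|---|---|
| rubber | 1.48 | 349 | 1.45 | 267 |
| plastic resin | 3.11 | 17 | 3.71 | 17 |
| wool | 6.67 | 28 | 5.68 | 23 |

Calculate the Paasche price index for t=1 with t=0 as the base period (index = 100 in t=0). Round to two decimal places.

Paasche price index uses current-period quantities as weights.
ΣP(t=1)·Q(t=1) = 1.45×267 + 3.71×17 + 5.68×23 = 387.15 + 63.07 + 130.64 = 580.86
ΣP(t=0)·Q(t=1) = 1.48×267 + 3.11×17 + 6.67×23 = 395.16 + 52.87 + 153.41 = 601.44
Index = 580.86 / 601.44 × 100 = 96.5782

96.58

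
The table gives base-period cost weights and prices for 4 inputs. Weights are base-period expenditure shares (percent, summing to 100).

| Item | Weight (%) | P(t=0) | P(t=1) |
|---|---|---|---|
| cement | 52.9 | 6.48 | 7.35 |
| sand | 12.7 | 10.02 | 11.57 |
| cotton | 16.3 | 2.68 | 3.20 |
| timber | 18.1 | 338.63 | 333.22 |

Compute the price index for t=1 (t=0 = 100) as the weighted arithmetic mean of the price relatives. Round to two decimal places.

111.94

cement: 52.9 × (7.35/6.48) = 52.9 × 1.134259 = 60.0023
sand: 12.7 × (11.57/10.02) = 12.7 × 1.154691 = 14.6646
cotton: 16.3 × (3.20/2.68) = 16.3 × 1.194030 = 19.4627
timber: 18.1 × (333.22/338.63) = 18.1 × 0.984024 = 17.8108
Index = Σ wᵢ·(p₁ᵢ/p₀ᵢ) = 60.0023 + 14.6646 + 19.4627 + 17.8108 = 111.9404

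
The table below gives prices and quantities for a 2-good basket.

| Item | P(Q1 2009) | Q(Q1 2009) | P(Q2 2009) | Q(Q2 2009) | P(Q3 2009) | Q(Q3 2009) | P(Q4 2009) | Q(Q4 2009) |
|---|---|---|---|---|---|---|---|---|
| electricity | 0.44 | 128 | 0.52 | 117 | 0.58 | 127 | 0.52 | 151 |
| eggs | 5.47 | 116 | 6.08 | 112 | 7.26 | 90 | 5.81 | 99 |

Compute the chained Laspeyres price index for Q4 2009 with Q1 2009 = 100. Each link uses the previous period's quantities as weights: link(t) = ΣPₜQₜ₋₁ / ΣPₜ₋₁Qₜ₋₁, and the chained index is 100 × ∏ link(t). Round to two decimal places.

107.48

Link Q1 2009→Q2 2009:
ΣP(Q2 2009)Q(Q1 2009) = 0.52×128 + 6.08×116 = 66.56 + 705.28 = 771.84
ΣP(Q1 2009)Q(Q1 2009) = 0.44×128 + 5.47×116 = 56.32 + 634.52 = 690.84
link = 771.84/690.84 = 1.117249
Link Q2 2009→Q3 2009:
ΣP(Q3 2009)Q(Q2 2009) = 0.58×117 + 7.26×112 = 67.86 + 813.12 = 880.98
ΣP(Q2 2009)Q(Q2 2009) = 0.52×117 + 6.08×112 = 60.84 + 680.96 = 741.8
link = 880.98/741.8 = 1.187625
Link Q3 2009→Q4 2009:
ΣP(Q4 2009)Q(Q3 2009) = 0.52×127 + 5.81×90 = 66.04 + 522.9 = 588.94
ΣP(Q3 2009)Q(Q3 2009) = 0.58×127 + 7.26×90 = 73.66 + 653.4 = 727.06
link = 588.94/727.06 = 0.810029
Chained index = 100 × 1.117249 × 1.187625 × 0.810029 = 107.4805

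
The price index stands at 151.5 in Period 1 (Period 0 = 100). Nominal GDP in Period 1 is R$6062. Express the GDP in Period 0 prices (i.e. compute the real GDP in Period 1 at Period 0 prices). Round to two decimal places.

Real = Nominal ÷ (Index/100) = 6062 ÷ (151.5/100)
     = 6062 ÷ 1.515 = 4001.3201

4001.32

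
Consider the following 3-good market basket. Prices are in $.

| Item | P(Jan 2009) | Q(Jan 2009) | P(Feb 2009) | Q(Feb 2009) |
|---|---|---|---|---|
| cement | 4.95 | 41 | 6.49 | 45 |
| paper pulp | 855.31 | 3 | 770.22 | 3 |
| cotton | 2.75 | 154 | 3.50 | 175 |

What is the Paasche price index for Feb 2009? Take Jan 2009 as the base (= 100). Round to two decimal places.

98.33

Paasche price index uses current-period quantities as weights.
ΣP(Feb 2009)·Q(Feb 2009) = 6.49×45 + 770.22×3 + 3.50×175 = 292.05 + 2310.66 + 612.5 = 3215.21
ΣP(Jan 2009)·Q(Feb 2009) = 4.95×45 + 855.31×3 + 2.75×175 = 222.75 + 2565.93 + 481.25 = 3269.93
Index = 3215.21 / 3269.93 × 100 = 98.3266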